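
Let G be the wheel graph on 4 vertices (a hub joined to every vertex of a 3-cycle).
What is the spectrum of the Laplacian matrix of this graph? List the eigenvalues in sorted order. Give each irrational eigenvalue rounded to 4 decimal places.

[0, 4, 4, 4]

The graph has 4 vertices and degree multiset [3, 3, 3, 3]; D is the diagonal matrix of degrees and L = D - A. L is symmetric positive semidefinite, so every eigenvalue is real and nonnegative. The single zero eigenvalue shows the graph is connected. The eigenvalues sum to 12, which equals trace(L) = 2|E|. By the matrix-tree theorem the graph has (1/4) * product of the nonzero eigenvalues = 16 spanning trees.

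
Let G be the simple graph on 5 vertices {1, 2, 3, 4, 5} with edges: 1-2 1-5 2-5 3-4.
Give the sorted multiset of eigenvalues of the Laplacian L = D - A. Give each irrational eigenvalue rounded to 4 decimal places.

With the vertex order [1, 2, 3, 4, 5], the degrees are [2, 2, 1, 1, 2], giving D = diag(2, 2, 1, 1, 2) and L = D - A. Diagonalising L (or applying a numerical eigensolver to the 5x5 matrix) gives the spectrum above. The 2 zero eigenvalues correspond to the 2 connected components. There are 2 zeros in the spectrum, matching the 2 components.

[0, 0, 2, 3, 3]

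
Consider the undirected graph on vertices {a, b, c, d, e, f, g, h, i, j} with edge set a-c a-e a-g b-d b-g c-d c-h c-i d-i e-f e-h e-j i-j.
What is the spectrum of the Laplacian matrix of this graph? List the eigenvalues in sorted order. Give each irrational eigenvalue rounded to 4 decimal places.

[0, 0.6121, 1.0259, 1.5347, 1.8186, 2.4551, 3.4468, 4.4344, 4.8952, 5.7771]

Reading degrees in the order [a, b, c, d, e, f, g, h, i, j] gives [3, 2, 4, 3, 4, 1, 2, 2, 3, 2]; set D = diag(3, 2, 4, 3, 4, 1, 2, 2, 3, 2) and form L = D - A. L is symmetric positive semidefinite, so every eigenvalue is real and nonnegative.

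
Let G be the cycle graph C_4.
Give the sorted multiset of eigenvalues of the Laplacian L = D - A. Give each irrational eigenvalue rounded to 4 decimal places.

The graph has 4 vertices and degree multiset [2, 2, 2, 2]; D is the diagonal matrix of degrees and L = D - A. L is symmetric positive semidefinite, so every eigenvalue is real and nonnegative. The single zero eigenvalue shows the graph is connected. By the matrix-tree theorem the graph has (1/4) * product of the nonzero eigenvalues = 4 spanning trees.

[0, 2, 2, 4]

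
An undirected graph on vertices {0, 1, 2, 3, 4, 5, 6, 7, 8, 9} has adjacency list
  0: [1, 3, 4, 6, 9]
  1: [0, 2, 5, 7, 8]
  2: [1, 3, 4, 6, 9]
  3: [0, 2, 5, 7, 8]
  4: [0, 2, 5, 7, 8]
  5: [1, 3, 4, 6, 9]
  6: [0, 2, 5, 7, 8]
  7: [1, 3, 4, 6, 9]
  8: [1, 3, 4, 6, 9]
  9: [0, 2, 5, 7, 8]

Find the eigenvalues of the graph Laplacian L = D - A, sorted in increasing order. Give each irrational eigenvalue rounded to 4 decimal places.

Reading degrees in the order [0, 1, 2, 3, 4, 5, 6, 7, 8, 9] gives [5, 5, 5, 5, 5, 5, 5, 5, 5, 5]; set D = diag(5, 5, 5, 5, 5, 5, 5, 5, 5, 5) and form L = D - A. The multiplicity of 0 as a Laplacian eigenvalue equals the number of connected components. There is one zero in the spectrum, matching the 1 component. By the matrix-tree theorem the graph has (1/10) * product of the nonzero eigenvalues = 390625 spanning trees.

[0, 5, 5, 5, 5, 5, 5, 5, 5, 10]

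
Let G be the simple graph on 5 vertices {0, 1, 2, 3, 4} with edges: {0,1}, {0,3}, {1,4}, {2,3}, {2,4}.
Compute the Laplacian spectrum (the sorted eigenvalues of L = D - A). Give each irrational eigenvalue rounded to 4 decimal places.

Each diagonal entry of L is the vertex degree and each off-diagonal entry is -1 where an edge is present, 0 otherwise; in the order [0, 1, 2, 3, 4] the diagonal is [2, 2, 2, 2, 2]. The multiplicity of 0 as a Laplacian eigenvalue equals the number of connected components.

[0, 1.3820, 1.3820, 3.6180, 3.6180]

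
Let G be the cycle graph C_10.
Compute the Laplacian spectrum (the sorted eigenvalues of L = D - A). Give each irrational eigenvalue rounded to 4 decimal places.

[0, 0.3820, 0.3820, 1.3820, 1.3820, 2.6180, 2.6180, 3.6180, 3.6180, 4]

The graph has 10 vertices and degree multiset [2, 2, 2, 2, 2, 2, 2, 2, 2, 2]; D is the diagonal matrix of degrees and L = D - A. L is symmetric positive semidefinite, so every eigenvalue is real and nonnegative.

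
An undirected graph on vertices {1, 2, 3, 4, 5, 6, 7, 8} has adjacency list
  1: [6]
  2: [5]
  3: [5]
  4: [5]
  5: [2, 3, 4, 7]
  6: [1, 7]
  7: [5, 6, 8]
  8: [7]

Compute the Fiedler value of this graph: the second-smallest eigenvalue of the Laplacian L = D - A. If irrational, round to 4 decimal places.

Each diagonal entry of L is the vertex degree and each off-diagonal entry is -1 where an edge is present, 0 otherwise; in the order [1, 2, 3, 4, 5, 6, 7, 8] the diagonal is [1, 1, 1, 1, 4, 2, 3, 1]. The sorted Laplacian eigenvalues are [0, 0.2888, 0.6742, 1, 1, 2.1694, 3.5857, 5.2819]; the algebraic connectivity is the second entry, 0.2888. The eigenvalues sum to 14, which equals trace(L) = 2|E|. The largest eigenvalue, 5.2819, is at most the vertex count 8.

0.2888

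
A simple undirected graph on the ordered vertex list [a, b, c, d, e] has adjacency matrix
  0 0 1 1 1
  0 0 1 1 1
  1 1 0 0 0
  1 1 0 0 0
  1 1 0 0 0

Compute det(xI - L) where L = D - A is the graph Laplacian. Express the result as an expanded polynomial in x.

Each diagonal entry of L is the vertex degree and each off-diagonal entry is -1 where an edge is present, 0 otherwise; in the order [a, b, c, d, e] the diagonal is [3, 3, 2, 2, 2]. L has integer entries, so p(x) = det(xI - L) has integer coefficients. Expanding the determinant yields x^5 - 12x^4 + 51x^3 - 92x^2 + 60x. Since p(0) = det(-L) = 0, x divides p(x).

x^5 - 12x^4 + 51x^3 - 92x^2 + 60x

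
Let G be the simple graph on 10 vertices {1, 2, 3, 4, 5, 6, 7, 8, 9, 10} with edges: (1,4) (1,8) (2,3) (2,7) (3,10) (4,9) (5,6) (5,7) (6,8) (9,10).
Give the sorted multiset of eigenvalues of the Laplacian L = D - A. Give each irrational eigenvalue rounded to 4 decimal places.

With the vertex order [1, 2, 3, 4, 5, 6, 7, 8, 9, 10], the degrees are [2, 2, 2, 2, 2, 2, 2, 2, 2, 2], giving D = diag(2, 2, 2, 2, 2, 2, 2, 2, 2, 2) and L = D - A. L is symmetric positive semidefinite, so every eigenvalue is real and nonnegative. The largest eigenvalue, 4, is at most the vertex count 10.

[0, 0.3820, 0.3820, 1.3820, 1.3820, 2.6180, 2.6180, 3.6180, 3.6180, 4]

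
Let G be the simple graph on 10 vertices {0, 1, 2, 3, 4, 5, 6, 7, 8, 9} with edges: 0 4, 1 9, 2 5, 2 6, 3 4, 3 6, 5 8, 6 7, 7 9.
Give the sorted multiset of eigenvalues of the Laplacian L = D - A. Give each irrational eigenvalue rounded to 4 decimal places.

[0, 0.1981, 0.1981, 0.8299, 1.5550, 1.5550, 2.6889, 3.2470, 3.2470, 4.4812]

Each diagonal entry of L is the vertex degree and each off-diagonal entry is -1 where an edge is present, 0 otherwise; in the order [0, 1, 2, 3, 4, 5, 6, 7, 8, 9] the diagonal is [1, 1, 2, 2, 2, 2, 3, 2, 1, 2]. The multiplicity of 0 as a Laplacian eigenvalue equals the number of connected components. The single zero eigenvalue shows the graph is connected. The eigenvalues sum to 18, which equals trace(L) = 2|E|.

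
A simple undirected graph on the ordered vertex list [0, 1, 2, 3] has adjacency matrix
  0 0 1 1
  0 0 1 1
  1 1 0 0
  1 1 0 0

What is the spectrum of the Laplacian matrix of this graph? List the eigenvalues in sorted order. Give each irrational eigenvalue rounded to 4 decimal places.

[0, 2, 2, 4]

Reading degrees in the order [0, 1, 2, 3] gives [2, 2, 2, 2]; set D = diag(2, 2, 2, 2) and form L = D - A. The multiplicity of 0 as a Laplacian eigenvalue equals the number of connected components. The single zero eigenvalue shows the graph is connected.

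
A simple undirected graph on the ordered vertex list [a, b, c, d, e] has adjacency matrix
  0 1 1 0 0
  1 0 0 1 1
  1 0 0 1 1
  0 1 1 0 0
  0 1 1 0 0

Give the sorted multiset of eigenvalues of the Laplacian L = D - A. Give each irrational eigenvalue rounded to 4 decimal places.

Each diagonal entry of L is the vertex degree and each off-diagonal entry is -1 where an edge is present, 0 otherwise; in the order [a, b, c, d, e] the diagonal is [2, 3, 3, 2, 2]. The multiplicity of 0 as a Laplacian eigenvalue equals the number of connected components. The single zero eigenvalue shows the graph is connected. There is one zero in the spectrum, matching the 1 component. The largest eigenvalue, 5, is at most the vertex count 5.

[0, 2, 2, 3, 5]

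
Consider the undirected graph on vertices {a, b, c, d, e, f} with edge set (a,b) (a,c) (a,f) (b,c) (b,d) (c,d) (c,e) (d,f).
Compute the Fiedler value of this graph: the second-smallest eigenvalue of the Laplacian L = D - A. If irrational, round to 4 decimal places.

0.8929

Each diagonal entry of L is the vertex degree and each off-diagonal entry is -1 where an edge is present, 0 otherwise; in the order [a, b, c, d, e, f] the diagonal is [3, 3, 4, 3, 1, 2]. Computing the eigenvalues of L and sorting gives [0, 0.8929, 2.2123, 3, 4.5262, 5.3686]. The Fiedler value lambda_2 = 0.8929 is strictly positive, so the graph is connected. The eigenvalues sum to 16, which equals trace(L) = 2|E|.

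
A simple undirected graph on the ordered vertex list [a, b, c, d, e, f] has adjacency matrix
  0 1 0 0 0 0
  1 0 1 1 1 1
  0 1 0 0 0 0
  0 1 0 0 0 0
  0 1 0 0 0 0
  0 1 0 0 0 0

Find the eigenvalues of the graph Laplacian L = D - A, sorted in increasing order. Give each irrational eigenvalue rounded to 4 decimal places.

[0, 1, 1, 1, 1, 6]

Each diagonal entry of L is the vertex degree and each off-diagonal entry is -1 where an edge is present, 0 otherwise; in the order [a, b, c, d, e, f] the diagonal is [1, 5, 1, 1, 1, 1]. The multiplicity of 0 as a Laplacian eigenvalue equals the number of connected components. By the matrix-tree theorem the graph has (1/6) * product of the nonzero eigenvalues = 1 spanning tree.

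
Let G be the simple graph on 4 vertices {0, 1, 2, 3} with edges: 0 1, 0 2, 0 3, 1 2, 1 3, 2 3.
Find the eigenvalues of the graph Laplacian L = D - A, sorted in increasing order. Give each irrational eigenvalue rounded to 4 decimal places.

[0, 4, 4, 4]

Reading degrees in the order [0, 1, 2, 3] gives [3, 3, 3, 3]; set D = diag(3, 3, 3, 3) and form L = D - A. Diagonalising L (or applying a numerical eigensolver to the 4x4 matrix) gives the spectrum above.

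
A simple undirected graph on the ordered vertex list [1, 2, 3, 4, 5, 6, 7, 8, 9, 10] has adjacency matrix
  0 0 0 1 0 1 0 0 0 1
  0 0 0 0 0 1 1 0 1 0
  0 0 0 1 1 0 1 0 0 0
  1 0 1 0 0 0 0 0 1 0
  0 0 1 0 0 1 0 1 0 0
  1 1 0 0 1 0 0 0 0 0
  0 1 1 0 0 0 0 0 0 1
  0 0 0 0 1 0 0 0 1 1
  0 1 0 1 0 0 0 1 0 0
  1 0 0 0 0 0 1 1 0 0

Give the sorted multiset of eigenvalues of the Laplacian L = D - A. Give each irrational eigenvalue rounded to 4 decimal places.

With the vertex order [1, 2, 3, 4, 5, 6, 7, 8, 9, 10], the degrees are [3, 3, 3, 3, 3, 3, 3, 3, 3, 3], giving D = diag(3, 3, 3, 3, 3, 3, 3, 3, 3, 3) and L = D - A. Since every row of L sums to 0, the all-ones vector is in the kernel and 0 is an eigenvalue. The largest eigenvalue, 5, is at most the vertex count 10.

[0, 2, 2, 2, 2, 2, 5, 5, 5, 5]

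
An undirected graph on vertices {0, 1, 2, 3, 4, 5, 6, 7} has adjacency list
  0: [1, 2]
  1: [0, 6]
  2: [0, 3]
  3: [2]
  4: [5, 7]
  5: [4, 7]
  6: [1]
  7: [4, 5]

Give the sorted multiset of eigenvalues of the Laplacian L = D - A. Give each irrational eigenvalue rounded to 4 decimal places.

Reading degrees in the order [0, 1, 2, 3, 4, 5, 6, 7] gives [2, 2, 2, 1, 2, 2, 1, 2]; set D = diag(2, 2, 2, 1, 2, 2, 1, 2) and form L = D - A. Since every row of L sums to 0, the all-ones vector is in the kernel and 0 is an eigenvalue. The 2 zero eigenvalues correspond to the 2 connected components. The eigenvalues sum to 14, which equals trace(L) = 2|E|.

[0, 0, 0.3820, 1.3820, 2.6180, 3, 3, 3.6180]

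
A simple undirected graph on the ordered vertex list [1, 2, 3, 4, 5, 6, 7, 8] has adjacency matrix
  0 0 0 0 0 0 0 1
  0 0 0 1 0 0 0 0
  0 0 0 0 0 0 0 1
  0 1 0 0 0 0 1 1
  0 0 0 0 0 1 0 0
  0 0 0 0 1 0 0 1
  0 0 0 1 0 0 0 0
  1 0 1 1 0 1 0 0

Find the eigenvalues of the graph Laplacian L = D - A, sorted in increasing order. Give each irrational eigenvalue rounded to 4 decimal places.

Reading degrees in the order [1, 2, 3, 4, 5, 6, 7, 8] gives [1, 1, 1, 3, 1, 2, 1, 4]; set D = diag(1, 1, 1, 3, 1, 2, 1, 4) and form L = D - A. The multiplicity of 0 as a Laplacian eigenvalue equals the number of connected components. The single zero eigenvalue shows the graph is connected. The eigenvalues sum to 14, which equals trace(L) = 2|E|. The largest eigenvalue, 5.3234, is at most the vertex count 8.

[0, 0.3187, 0.5858, 1, 1, 2.3579, 3.4142, 5.3234]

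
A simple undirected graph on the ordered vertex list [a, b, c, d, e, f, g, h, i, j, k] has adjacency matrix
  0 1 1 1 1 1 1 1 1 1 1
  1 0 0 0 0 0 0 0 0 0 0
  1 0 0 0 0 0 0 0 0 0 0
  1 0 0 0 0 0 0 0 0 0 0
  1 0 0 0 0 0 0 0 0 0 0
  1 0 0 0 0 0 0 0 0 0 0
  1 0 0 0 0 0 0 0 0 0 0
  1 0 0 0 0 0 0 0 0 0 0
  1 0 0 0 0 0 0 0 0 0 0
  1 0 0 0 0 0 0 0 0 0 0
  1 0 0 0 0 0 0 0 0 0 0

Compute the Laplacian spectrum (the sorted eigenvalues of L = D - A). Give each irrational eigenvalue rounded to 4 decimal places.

With the vertex order [a, b, c, d, e, f, g, h, i, j, k], the degrees are [10, 1, 1, 1, 1, 1, 1, 1, 1, 1, 1], giving D = diag(10, 1, 1, 1, 1, 1, 1, 1, 1, 1, 1) and L = D - A. The multiplicity of 0 as a Laplacian eigenvalue equals the number of connected components. The single zero eigenvalue shows the graph is connected. There is one zero in the spectrum, matching the 1 component.

[0, 1, 1, 1, 1, 1, 1, 1, 1, 1, 11]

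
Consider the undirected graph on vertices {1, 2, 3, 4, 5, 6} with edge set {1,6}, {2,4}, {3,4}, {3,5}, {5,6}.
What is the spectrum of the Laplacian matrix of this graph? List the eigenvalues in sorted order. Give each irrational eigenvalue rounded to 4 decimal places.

[0, 0.2679, 1, 2, 3, 3.7321]

With the vertex order [1, 2, 3, 4, 5, 6], the degrees are [1, 1, 2, 2, 2, 2], giving D = diag(1, 1, 2, 2, 2, 2) and L = D - A. L is symmetric positive semidefinite, so every eigenvalue is real and nonnegative. The single zero eigenvalue shows the graph is connected.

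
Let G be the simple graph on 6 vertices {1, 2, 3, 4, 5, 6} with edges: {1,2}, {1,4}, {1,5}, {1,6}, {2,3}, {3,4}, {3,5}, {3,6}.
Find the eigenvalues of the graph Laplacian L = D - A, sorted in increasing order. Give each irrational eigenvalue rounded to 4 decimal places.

Each diagonal entry of L is the vertex degree and each off-diagonal entry is -1 where an edge is present, 0 otherwise; in the order [1, 2, 3, 4, 5, 6] the diagonal is [4, 2, 4, 2, 2, 2]. Diagonalising L (or applying a numerical eigensolver to the 6x6 matrix) gives the spectrum above. The eigenvalues sum to 16, which equals trace(L) = 2|E|.

[0, 2, 2, 2, 4, 6]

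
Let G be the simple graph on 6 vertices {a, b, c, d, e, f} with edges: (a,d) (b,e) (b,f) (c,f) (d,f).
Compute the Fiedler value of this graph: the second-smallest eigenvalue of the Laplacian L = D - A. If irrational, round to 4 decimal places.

0.3820

With the vertex order [a, b, c, d, e, f], the degrees are [1, 2, 1, 2, 1, 3], giving D = diag(1, 2, 1, 2, 1, 3) and L = D - A. Computing the eigenvalues of L and sorting gives [0, 0.3820, 0.6972, 2, 2.6180, 4.3028]. The Fiedler value lambda_2 = 0.3820 is strictly positive, so the graph is connected.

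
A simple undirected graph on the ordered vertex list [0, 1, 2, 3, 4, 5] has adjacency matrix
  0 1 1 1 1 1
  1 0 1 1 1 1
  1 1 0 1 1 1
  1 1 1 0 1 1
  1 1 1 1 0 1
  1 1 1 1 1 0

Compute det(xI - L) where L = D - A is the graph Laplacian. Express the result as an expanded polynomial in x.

x^6 - 30x^5 + 360x^4 - 2160x^3 + 6480x^2 - 7776x

Each diagonal entry of L is the vertex degree and each off-diagonal entry is -1 where an edge is present, 0 otherwise; in the order [0, 1, 2, 3, 4, 5] the diagonal is [5, 5, 5, 5, 5, 5]. Computing det(xI - L) by cofactor expansion (or equivalently via sum-over-permutations) gives x^6 - 30x^5 + 360x^4 - 2160x^3 + 6480x^2 - 7776x. The coefficient of x^5 equals -trace(L) = -30, matching the sum of degrees. There is one zero in the spectrum, matching the 1 component. By the matrix-tree theorem the graph has (1/6) * product of the nonzero eigenvalues = 1296 spanning trees.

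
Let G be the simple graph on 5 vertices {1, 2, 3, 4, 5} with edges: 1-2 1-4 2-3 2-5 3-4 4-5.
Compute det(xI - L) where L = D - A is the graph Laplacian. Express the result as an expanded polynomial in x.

Each diagonal entry of L is the vertex degree and each off-diagonal entry is -1 where an edge is present, 0 otherwise; in the order [1, 2, 3, 4, 5] the diagonal is [2, 3, 2, 3, 2]. L has integer entries, so p(x) = det(xI - L) has integer coefficients. Expanding the determinant yields x^5 - 12x^4 + 51x^3 - 92x^2 + 60x. The constant term is 0 because L is singular (the all-ones vector lies in its kernel). There is one zero in the spectrum, matching the 1 component.

x^5 - 12x^4 + 51x^3 - 92x^2 + 60x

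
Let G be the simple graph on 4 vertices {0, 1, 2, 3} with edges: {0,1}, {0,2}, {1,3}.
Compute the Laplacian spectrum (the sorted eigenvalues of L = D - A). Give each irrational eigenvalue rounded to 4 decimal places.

With the vertex order [0, 1, 2, 3], the degrees are [2, 2, 1, 1], giving D = diag(2, 2, 1, 1) and L = D - A. Since every row of L sums to 0, the all-ones vector is in the kernel and 0 is an eigenvalue. The single zero eigenvalue shows the graph is connected. The eigenvalues sum to 6, which equals trace(L) = 2|E|.

[0, 0.5858, 2, 3.4142]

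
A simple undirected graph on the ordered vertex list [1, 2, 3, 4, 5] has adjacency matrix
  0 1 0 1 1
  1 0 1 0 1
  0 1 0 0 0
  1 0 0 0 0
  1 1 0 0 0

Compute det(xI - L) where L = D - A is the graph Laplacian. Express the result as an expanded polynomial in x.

x^5 - 10x^4 + 33x^3 - 40x^2 + 15x

With the vertex order [1, 2, 3, 4, 5], the degrees are [3, 3, 1, 1, 2], giving D = diag(3, 3, 1, 1, 2) and L = D - A. L has integer entries, so p(x) = det(xI - L) has integer coefficients. Expanding the determinant yields x^5 - 10x^4 + 33x^3 - 40x^2 + 15x. The coefficient of x^4 equals -trace(L) = -10, matching the sum of degrees.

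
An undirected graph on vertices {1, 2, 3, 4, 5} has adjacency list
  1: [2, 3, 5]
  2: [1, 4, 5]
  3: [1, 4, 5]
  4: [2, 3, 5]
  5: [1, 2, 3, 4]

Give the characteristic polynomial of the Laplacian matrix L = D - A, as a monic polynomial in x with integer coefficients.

Each diagonal entry of L is the vertex degree and each off-diagonal entry is -1 where an edge is present, 0 otherwise; in the order [1, 2, 3, 4, 5] the diagonal is [3, 3, 3, 3, 4]. Computing det(xI - L) by cofactor expansion (or equivalently via sum-over-permutations) gives x^5 - 16x^4 + 94x^3 - 240x^2 + 225x. Since p(0) = det(-L) = 0, x divides p(x). The eigenvalues sum to 16, which equals trace(L) = 2|E|.

x^5 - 16x^4 + 94x^3 - 240x^2 + 225x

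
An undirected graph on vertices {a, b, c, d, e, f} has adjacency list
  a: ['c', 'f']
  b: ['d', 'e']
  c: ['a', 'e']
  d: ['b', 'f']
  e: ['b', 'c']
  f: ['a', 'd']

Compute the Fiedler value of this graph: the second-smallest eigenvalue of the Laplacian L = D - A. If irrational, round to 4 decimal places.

1

Each diagonal entry of L is the vertex degree and each off-diagonal entry is -1 where an edge is present, 0 otherwise; in the order [a, b, c, d, e, f] the diagonal is [2, 2, 2, 2, 2, 2]. Computing the eigenvalues of L and sorting gives [0, 1, 1, 3, 3, 4]. The Fiedler value lambda_2 = 1 is strictly positive, so the graph is connected.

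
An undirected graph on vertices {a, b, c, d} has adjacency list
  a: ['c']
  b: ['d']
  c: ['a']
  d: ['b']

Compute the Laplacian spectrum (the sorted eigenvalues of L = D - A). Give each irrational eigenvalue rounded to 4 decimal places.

With the vertex order [a, b, c, d], the degrees are [1, 1, 1, 1], giving D = diag(1, 1, 1, 1) and L = D - A. Diagonalising L (or applying a numerical eigensolver to the 4x4 matrix) gives the spectrum above. The 2 zero eigenvalues correspond to the 2 connected components. The eigenvalues sum to 4, which equals trace(L) = 2|E|.

[0, 0, 2, 2]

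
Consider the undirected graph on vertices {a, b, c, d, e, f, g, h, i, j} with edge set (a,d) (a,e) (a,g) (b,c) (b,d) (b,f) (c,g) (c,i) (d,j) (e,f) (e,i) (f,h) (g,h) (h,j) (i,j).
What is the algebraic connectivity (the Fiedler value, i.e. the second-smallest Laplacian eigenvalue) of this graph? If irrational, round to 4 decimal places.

2

Each diagonal entry of L is the vertex degree and each off-diagonal entry is -1 where an edge is present, 0 otherwise; in the order [a, b, c, d, e, f, g, h, i, j] the diagonal is [3, 3, 3, 3, 3, 3, 3, 3, 3, 3]. Computing the eigenvalues of L and sorting gives [0, 2, 2, 2, 2, 2, 5, 5, 5, 5]. The Fiedler value lambda_2 = 2 is strictly positive, so the graph is connected. The largest eigenvalue, 5, is at most the vertex count 10.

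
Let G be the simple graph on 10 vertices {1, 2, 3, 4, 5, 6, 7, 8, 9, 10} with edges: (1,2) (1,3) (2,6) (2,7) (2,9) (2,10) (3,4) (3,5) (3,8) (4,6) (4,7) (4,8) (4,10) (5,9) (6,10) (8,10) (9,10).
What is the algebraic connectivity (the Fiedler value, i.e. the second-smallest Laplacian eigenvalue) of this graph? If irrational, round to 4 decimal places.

With the vertex order [1, 2, 3, 4, 5, 6, 7, 8, 9, 10], the degrees are [2, 5, 4, 5, 2, 3, 2, 3, 3, 5], giving D = diag(2, 5, 4, 5, 2, 3, 2, 3, 3, 5) and L = D - A. The sorted Laplacian eigenvalues are [0, 1.3259, 1.7059, 2, 2.2553, 3.2144, 4.9368, 5.7678, 5.9326, 6.8614]; the algebraic connectivity is the second entry, 1.3259. There is one zero in the spectrum, matching the 1 component. The largest eigenvalue, 6.8614, is at most the vertex count 10.

1.3259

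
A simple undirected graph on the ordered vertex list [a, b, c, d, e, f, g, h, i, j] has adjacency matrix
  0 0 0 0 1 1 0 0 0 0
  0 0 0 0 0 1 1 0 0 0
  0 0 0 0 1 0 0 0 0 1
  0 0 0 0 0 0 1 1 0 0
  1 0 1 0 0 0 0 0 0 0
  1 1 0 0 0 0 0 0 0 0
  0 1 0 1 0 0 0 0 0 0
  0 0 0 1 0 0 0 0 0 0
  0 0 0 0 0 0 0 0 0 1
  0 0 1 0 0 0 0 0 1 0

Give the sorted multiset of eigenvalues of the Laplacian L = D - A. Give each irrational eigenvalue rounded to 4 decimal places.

Reading degrees in the order [a, b, c, d, e, f, g, h, i, j] gives [2, 2, 2, 2, 2, 2, 2, 1, 1, 2]; set D = diag(2, 2, 2, 2, 2, 2, 2, 1, 1, 2) and form L = D - A. L is symmetric positive semidefinite, so every eigenvalue is real and nonnegative. The single zero eigenvalue shows the graph is connected. The largest eigenvalue, 3.9021, is at most the vertex count 10. By the matrix-tree theorem the graph has (1/10) * product of the nonzero eigenvalues = 1 spanning tree.

[0, 0.0979, 0.3820, 0.8244, 1.3820, 2, 2.6180, 3.1756, 3.6180, 3.9021]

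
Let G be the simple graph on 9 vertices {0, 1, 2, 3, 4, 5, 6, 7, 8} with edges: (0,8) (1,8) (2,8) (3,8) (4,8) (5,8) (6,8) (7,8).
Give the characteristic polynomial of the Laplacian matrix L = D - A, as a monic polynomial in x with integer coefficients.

x^9 - 16x^8 + 84x^7 - 224x^6 + 350x^5 - 336x^4 + 196x^3 - 64x^2 + 9x

Each diagonal entry of L is the vertex degree and each off-diagonal entry is -1 where an edge is present, 0 otherwise; in the order [0, 1, 2, 3, 4, 5, 6, 7, 8] the diagonal is [1, 1, 1, 1, 1, 1, 1, 1, 8]. L has integer entries, so p(x) = det(xI - L) has integer coefficients. Expanding the determinant yields x^9 - 16x^8 + 84x^7 - 224x^6 + 350x^5 - 336x^4 + 196x^3 - 64x^2 + 9x. The constant term is 0 because L is singular (the all-ones vector lies in its kernel). There is one zero in the spectrum, matching the 1 component. The eigenvalues sum to 16, which equals trace(L) = 2|E|.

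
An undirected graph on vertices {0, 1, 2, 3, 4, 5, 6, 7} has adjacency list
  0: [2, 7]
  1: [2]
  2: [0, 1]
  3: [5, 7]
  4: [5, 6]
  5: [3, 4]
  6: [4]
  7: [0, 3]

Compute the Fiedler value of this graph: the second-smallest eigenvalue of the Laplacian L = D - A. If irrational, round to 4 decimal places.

0.1522

Reading degrees in the order [0, 1, 2, 3, 4, 5, 6, 7] gives [2, 1, 2, 2, 2, 2, 1, 2]; set D = diag(2, 1, 2, 2, 2, 2, 1, 2) and form L = D - A. Computing the eigenvalues of L and sorting gives [0, 0.1522, 0.5858, 1.2346, 2, 2.7654, 3.4142, 3.8478]. The Fiedler value lambda_2 = 0.1522 is strictly positive, so the graph is connected. The largest eigenvalue, 3.8478, is at most the vertex count 8. The eigenvalues sum to 14, which equals trace(L) = 2|E|.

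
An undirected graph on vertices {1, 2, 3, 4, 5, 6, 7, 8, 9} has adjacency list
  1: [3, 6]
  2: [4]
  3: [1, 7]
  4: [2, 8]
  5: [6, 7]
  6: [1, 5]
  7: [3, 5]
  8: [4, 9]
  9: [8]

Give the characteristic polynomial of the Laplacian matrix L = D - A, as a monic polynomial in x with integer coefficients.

Each diagonal entry of L is the vertex degree and each off-diagonal entry is -1 where an edge is present, 0 otherwise; in the order [1, 2, 3, 4, 5, 6, 7, 8, 9] the diagonal is [2, 1, 2, 2, 2, 2, 2, 2, 1]. Computing det(xI - L) by cofactor expansion (or equivalently via sum-over-permutations) gives x^9 - 16x^8 + 105x^7 - 364x^6 + 715x^5 - 790x^4 + 450x^3 - 100x^2. The constant term is 0 because L is singular (the all-ones vector lies in its kernel). The largest eigenvalue, 3.6180, is at most the vertex count 9.

x^9 - 16x^8 + 105x^7 - 364x^6 + 715x^5 - 790x^4 + 450x^3 - 100x^2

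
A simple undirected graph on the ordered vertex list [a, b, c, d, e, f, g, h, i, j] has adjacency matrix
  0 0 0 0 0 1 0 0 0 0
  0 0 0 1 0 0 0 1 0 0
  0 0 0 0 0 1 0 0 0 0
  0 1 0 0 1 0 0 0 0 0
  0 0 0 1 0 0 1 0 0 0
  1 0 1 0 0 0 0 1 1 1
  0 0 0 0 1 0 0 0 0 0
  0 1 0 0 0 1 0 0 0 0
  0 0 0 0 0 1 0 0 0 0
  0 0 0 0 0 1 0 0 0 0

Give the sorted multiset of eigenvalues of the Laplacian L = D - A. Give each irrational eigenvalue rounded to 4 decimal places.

Reading degrees in the order [a, b, c, d, e, f, g, h, i, j] gives [1, 2, 1, 2, 2, 5, 1, 2, 1, 1]; set D = diag(1, 2, 1, 2, 2, 5, 1, 2, 1, 1) and form L = D - A. Diagonalising L (or applying a numerical eigensolver to the 10x10 matrix) gives the spectrum above. There is one zero in the spectrum, matching the 1 component.

[0, 0.1370, 0.7110, 1, 1, 1, 1.6764, 2.7685, 3.6520, 6.0550]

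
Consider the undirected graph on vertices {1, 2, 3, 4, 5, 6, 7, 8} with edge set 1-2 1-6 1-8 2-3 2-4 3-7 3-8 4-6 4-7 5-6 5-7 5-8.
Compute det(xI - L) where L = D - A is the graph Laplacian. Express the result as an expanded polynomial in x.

With the vertex order [1, 2, 3, 4, 5, 6, 7, 8], the degrees are [3, 3, 3, 3, 3, 3, 3, 3], giving D = diag(3, 3, 3, 3, 3, 3, 3, 3) and L = D - A. The eigenvalues of L are [0, 2, 2, 2, 4, 4, 4, 6]; the characteristic polynomial is the product of (x - lambda_i), which multiplies out to x^8 - 24x^7 + 240x^6 - 1296x^5 + 4080x^4 - 7488x^3 + 7424x^2 - 3072x. Since p(0) = det(-L) = 0, x divides p(x). By the matrix-tree theorem the graph has (1/8) * product of the nonzero eigenvalues = 384 spanning trees. There is one zero in the spectrum, matching the 1 component.

x^8 - 24x^7 + 240x^6 - 1296x^5 + 4080x^4 - 7488x^3 + 7424x^2 - 3072x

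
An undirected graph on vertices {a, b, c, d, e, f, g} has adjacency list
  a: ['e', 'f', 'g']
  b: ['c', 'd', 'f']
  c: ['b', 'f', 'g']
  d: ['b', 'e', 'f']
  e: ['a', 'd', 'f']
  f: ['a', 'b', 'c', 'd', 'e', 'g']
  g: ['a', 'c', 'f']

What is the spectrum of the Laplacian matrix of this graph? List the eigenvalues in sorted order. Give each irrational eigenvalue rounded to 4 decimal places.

With the vertex order [a, b, c, d, e, f, g], the degrees are [3, 3, 3, 3, 3, 6, 3], giving D = diag(3, 3, 3, 3, 3, 6, 3) and L = D - A. Since every row of L sums to 0, the all-ones vector is in the kernel and 0 is an eigenvalue. There is one zero in the spectrum, matching the 1 component. The largest eigenvalue, 7, is at most the vertex count 7.

[0, 2, 2, 4, 4, 5, 7]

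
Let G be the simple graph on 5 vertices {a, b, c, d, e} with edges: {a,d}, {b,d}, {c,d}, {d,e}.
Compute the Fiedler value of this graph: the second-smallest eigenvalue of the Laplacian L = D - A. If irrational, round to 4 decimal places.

1

Each diagonal entry of L is the vertex degree and each off-diagonal entry is -1 where an edge is present, 0 otherwise; in the order [a, b, c, d, e] the diagonal is [1, 1, 1, 4, 1]. Computing the eigenvalues of L and sorting gives [0, 1, 1, 1, 5]. The Fiedler value lambda_2 = 1 is strictly positive, so the graph is connected. There is one zero in the spectrum, matching the 1 component.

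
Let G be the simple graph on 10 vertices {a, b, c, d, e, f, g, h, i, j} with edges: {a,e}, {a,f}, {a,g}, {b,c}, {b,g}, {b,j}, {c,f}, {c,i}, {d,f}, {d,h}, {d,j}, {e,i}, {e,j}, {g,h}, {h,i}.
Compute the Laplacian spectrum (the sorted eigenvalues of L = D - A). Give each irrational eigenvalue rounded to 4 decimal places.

Reading degrees in the order [a, b, c, d, e, f, g, h, i, j] gives [3, 3, 3, 3, 3, 3, 3, 3, 3, 3]; set D = diag(3, 3, 3, 3, 3, 3, 3, 3, 3, 3) and form L = D - A. The multiplicity of 0 as a Laplacian eigenvalue equals the number of connected components. There is one zero in the spectrum, matching the 1 component. By the matrix-tree theorem the graph has (1/10) * product of the nonzero eigenvalues = 2000 spanning trees.

[0, 2, 2, 2, 2, 2, 5, 5, 5, 5]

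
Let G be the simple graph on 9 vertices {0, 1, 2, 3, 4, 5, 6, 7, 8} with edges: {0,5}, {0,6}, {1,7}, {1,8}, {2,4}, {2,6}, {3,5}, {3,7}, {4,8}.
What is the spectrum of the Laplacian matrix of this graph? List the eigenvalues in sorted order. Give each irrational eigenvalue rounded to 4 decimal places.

[0, 0.4679, 0.4679, 1.6527, 1.6527, 3, 3, 3.8794, 3.8794]

Each diagonal entry of L is the vertex degree and each off-diagonal entry is -1 where an edge is present, 0 otherwise; in the order [0, 1, 2, 3, 4, 5, 6, 7, 8] the diagonal is [2, 2, 2, 2, 2, 2, 2, 2, 2]. Since every row of L sums to 0, the all-ones vector is in the kernel and 0 is an eigenvalue. The single zero eigenvalue shows the graph is connected. By the matrix-tree theorem the graph has (1/9) * product of the nonzero eigenvalues = 9 spanning trees. The eigenvalues sum to 18, which equals trace(L) = 2|E|.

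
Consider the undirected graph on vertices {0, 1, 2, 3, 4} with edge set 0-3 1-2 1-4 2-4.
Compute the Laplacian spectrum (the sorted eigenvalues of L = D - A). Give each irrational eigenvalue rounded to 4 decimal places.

[0, 0, 2, 3, 3]

With the vertex order [0, 1, 2, 3, 4], the degrees are [1, 2, 2, 1, 2], giving D = diag(1, 2, 2, 1, 2) and L = D - A. L is symmetric positive semidefinite, so every eigenvalue is real and nonnegative. The 2 zero eigenvalues correspond to the 2 connected components.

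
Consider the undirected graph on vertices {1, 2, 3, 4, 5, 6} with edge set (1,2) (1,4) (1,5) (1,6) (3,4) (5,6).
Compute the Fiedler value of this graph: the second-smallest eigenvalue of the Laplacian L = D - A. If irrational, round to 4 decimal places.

With the vertex order [1, 2, 3, 4, 5, 6], the degrees are [4, 1, 1, 2, 2, 2], giving D = diag(4, 1, 1, 2, 2, 2) and L = D - A. The smallest Laplacian eigenvalue is always 0. The next one, lambda_2 = 0.4859, measures how hard the graph is to disconnect: larger values mean better connectivity. The largest eigenvalue, 5.0861, is at most the vertex count 6. The eigenvalues sum to 12, which equals trace(L) = 2|E|.

0.4859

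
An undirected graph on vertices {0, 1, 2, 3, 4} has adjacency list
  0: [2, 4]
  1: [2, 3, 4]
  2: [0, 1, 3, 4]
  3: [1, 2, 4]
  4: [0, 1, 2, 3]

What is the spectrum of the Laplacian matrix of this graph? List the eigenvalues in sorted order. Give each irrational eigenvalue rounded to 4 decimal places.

[0, 2, 4, 5, 5]

Each diagonal entry of L is the vertex degree and each off-diagonal entry is -1 where an edge is present, 0 otherwise; in the order [0, 1, 2, 3, 4] the diagonal is [2, 3, 4, 3, 4]. L is symmetric positive semidefinite, so every eigenvalue is real and nonnegative. The single zero eigenvalue shows the graph is connected. The eigenvalues sum to 16, which equals trace(L) = 2|E|.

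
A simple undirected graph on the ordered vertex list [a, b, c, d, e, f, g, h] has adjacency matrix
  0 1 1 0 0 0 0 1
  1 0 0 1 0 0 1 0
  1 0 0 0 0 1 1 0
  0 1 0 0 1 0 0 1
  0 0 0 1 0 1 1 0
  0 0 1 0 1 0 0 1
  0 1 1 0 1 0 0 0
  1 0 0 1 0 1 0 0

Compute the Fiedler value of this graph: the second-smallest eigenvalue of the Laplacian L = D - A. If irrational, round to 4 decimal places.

Each diagonal entry of L is the vertex degree and each off-diagonal entry is -1 where an edge is present, 0 otherwise; in the order [a, b, c, d, e, f, g, h] the diagonal is [3, 3, 3, 3, 3, 3, 3, 3]. The smallest Laplacian eigenvalue is always 0. The next one, lambda_2 = 2, measures how hard the graph is to disconnect: larger values mean better connectivity. The largest eigenvalue, 6, is at most the vertex count 8.

2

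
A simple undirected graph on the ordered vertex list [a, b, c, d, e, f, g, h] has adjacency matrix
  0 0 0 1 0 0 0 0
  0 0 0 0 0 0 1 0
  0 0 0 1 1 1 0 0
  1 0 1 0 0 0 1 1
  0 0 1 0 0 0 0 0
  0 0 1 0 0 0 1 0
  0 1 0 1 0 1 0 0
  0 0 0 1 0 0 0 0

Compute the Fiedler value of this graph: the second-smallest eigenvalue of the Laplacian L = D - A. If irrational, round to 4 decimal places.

0.5858

Reading degrees in the order [a, b, c, d, e, f, g, h] gives [1, 1, 3, 4, 1, 2, 3, 1]; set D = diag(1, 1, 3, 4, 1, 2, 3, 1) and form L = D - A. The smallest Laplacian eigenvalue is always 0. The next one, lambda_2 = 0.5858, measures how hard the graph is to disconnect: larger values mean better connectivity. The largest eigenvalue, 5.5616, is at most the vertex count 8. There is one zero in the spectrum, matching the 1 component.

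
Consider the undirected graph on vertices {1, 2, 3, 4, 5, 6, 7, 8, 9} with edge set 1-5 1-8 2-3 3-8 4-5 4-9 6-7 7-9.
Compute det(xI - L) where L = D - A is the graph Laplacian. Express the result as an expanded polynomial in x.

x^9 - 16x^8 + 105x^7 - 364x^6 + 715x^5 - 792x^4 + 462x^3 - 120x^2 + 9x

Reading degrees in the order [1, 2, 3, 4, 5, 6, 7, 8, 9] gives [2, 1, 2, 2, 2, 1, 2, 2, 2]; set D = diag(2, 1, 2, 2, 2, 1, 2, 2, 2) and form L = D - A. Computing det(xI - L) by cofactor expansion (or equivalently via sum-over-permutations) gives x^9 - 16x^8 + 105x^7 - 364x^6 + 715x^5 - 792x^4 + 462x^3 - 120x^2 + 9x. The coefficient of x^8 equals -trace(L) = -16, matching the sum of degrees. The eigenvalues sum to 16, which equals trace(L) = 2|E|.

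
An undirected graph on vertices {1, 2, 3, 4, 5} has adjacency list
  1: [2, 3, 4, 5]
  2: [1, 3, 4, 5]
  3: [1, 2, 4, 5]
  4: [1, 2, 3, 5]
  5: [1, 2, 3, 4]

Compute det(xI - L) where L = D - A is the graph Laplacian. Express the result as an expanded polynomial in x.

Each diagonal entry of L is the vertex degree and each off-diagonal entry is -1 where an edge is present, 0 otherwise; in the order [1, 2, 3, 4, 5] the diagonal is [4, 4, 4, 4, 4]. The eigenvalues of L are [0, 5, 5, 5, 5]; the characteristic polynomial is the product of (x - lambda_i), which multiplies out to x^5 - 20x^4 + 150x^3 - 500x^2 + 625x. Since p(0) = det(-L) = 0, x divides p(x).

x^5 - 20x^4 + 150x^3 - 500x^2 + 625x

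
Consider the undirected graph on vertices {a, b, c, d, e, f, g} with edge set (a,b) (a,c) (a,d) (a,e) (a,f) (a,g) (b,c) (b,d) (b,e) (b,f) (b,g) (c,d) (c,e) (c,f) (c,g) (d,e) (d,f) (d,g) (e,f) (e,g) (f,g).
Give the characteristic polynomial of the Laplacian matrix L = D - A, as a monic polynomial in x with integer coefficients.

Each diagonal entry of L is the vertex degree and each off-diagonal entry is -1 where an edge is present, 0 otherwise; in the order [a, b, c, d, e, f, g] the diagonal is [6, 6, 6, 6, 6, 6, 6]. The eigenvalues of L are [0, 7, 7, 7, 7, 7, 7]; the characteristic polynomial is the product of (x - lambda_i), which multiplies out to x^7 - 42x^6 + 735x^5 - 6860x^4 + 36015x^3 - 100842x^2 + 117649x. The constant term is 0 because L is singular (the all-ones vector lies in its kernel). The eigenvalues sum to 42, which equals trace(L) = 2|E|.

x^7 - 42x^6 + 735x^5 - 6860x^4 + 36015x^3 - 100842x^2 + 117649x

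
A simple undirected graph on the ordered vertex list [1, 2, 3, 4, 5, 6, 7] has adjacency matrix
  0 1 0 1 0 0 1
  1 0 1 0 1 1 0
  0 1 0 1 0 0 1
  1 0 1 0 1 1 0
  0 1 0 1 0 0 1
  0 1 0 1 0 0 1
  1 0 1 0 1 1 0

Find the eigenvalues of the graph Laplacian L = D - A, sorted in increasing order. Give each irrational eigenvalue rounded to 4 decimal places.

[0, 3, 3, 3, 4, 4, 7]

Reading degrees in the order [1, 2, 3, 4, 5, 6, 7] gives [3, 4, 3, 4, 3, 3, 4]; set D = diag(3, 4, 3, 4, 3, 3, 4) and form L = D - A. L is symmetric positive semidefinite, so every eigenvalue is real and nonnegative. The single zero eigenvalue shows the graph is connected. The largest eigenvalue, 7, is at most the vertex count 7. The eigenvalues sum to 24, which equals trace(L) = 2|E|.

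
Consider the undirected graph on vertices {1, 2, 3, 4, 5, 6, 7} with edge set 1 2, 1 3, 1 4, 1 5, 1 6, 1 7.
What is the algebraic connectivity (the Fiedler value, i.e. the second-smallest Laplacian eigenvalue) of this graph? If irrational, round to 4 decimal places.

1

Reading degrees in the order [1, 2, 3, 4, 5, 6, 7] gives [6, 1, 1, 1, 1, 1, 1]; set D = diag(6, 1, 1, 1, 1, 1, 1) and form L = D - A. The sorted Laplacian eigenvalues are [0, 1, 1, 1, 1, 1, 7]; the algebraic connectivity is the second entry, 1.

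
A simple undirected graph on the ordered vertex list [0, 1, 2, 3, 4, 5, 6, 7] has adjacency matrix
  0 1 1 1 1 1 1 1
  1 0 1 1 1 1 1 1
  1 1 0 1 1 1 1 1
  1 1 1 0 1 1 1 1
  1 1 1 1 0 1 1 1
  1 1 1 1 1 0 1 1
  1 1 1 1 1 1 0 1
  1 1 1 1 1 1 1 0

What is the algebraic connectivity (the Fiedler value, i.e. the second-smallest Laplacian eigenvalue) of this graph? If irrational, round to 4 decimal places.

Reading degrees in the order [0, 1, 2, 3, 4, 5, 6, 7] gives [7, 7, 7, 7, 7, 7, 7, 7]; set D = diag(7, 7, 7, 7, 7, 7, 7, 7) and form L = D - A. The smallest Laplacian eigenvalue is always 0. The next one, lambda_2 = 8, measures how hard the graph is to disconnect: larger values mean better connectivity. There is one zero in the spectrum, matching the 1 component. The largest eigenvalue, 8, is at most the vertex count 8.

8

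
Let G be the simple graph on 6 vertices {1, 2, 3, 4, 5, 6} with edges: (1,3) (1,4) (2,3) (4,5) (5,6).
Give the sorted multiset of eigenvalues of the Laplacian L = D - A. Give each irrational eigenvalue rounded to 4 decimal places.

Each diagonal entry of L is the vertex degree and each off-diagonal entry is -1 where an edge is present, 0 otherwise; in the order [1, 2, 3, 4, 5, 6] the diagonal is [2, 1, 2, 2, 2, 1]. The multiplicity of 0 as a Laplacian eigenvalue equals the number of connected components. The single zero eigenvalue shows the graph is connected. The eigenvalues sum to 10, which equals trace(L) = 2|E|. The largest eigenvalue, 3.7321, is at most the vertex count 6.

[0, 0.2679, 1, 2, 3, 3.7321]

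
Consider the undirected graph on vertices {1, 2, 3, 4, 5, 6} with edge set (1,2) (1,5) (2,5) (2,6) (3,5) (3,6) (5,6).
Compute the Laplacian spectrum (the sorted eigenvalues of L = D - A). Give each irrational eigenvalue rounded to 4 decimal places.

[0, 0, 1.5858, 3, 4.4142, 5]

Reading degrees in the order [1, 2, 3, 4, 5, 6] gives [2, 3, 2, 0, 4, 3]; set D = diag(2, 3, 2, 0, 4, 3) and form L = D - A. The multiplicity of 0 as a Laplacian eigenvalue equals the number of connected components. The 2 zero eigenvalues correspond to the 2 connected components. The eigenvalues sum to 14, which equals trace(L) = 2|E|.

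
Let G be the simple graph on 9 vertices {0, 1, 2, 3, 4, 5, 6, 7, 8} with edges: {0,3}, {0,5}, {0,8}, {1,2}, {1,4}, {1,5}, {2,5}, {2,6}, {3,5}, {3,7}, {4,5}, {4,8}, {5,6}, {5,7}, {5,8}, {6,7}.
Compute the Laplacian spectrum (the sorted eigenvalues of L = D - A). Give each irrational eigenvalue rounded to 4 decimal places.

[0, 1.5858, 1.5858, 3, 3, 4.4142, 4.4142, 5, 9]

Reading degrees in the order [0, 1, 2, 3, 4, 5, 6, 7, 8] gives [3, 3, 3, 3, 3, 8, 3, 3, 3]; set D = diag(3, 3, 3, 3, 3, 8, 3, 3, 3) and form L = D - A. The multiplicity of 0 as a Laplacian eigenvalue equals the number of connected components. The single zero eigenvalue shows the graph is connected.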